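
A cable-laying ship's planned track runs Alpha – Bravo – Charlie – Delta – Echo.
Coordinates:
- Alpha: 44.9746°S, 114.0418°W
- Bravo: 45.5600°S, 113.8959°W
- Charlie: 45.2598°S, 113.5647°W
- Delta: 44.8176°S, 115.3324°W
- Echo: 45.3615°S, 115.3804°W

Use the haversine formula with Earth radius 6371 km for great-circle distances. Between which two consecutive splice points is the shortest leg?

Leg distances:
Alpha→Bravo: 66.1 km
Bravo→Charlie: 42.2 km
Charlie→Delta: 147.3 km
Delta→Echo: 60.6 km
The shortest leg is Bravo–Charlie at 42.2 km.

Bravo–Charlie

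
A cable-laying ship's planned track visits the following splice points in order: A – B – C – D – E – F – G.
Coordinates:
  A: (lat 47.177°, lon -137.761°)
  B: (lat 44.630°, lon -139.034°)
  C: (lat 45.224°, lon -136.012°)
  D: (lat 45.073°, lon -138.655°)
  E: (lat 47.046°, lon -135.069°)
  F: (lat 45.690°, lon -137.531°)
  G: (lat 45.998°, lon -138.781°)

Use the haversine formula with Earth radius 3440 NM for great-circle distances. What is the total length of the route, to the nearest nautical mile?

Leg distances:
A→B: 161.9 NM  (cumulative 161.9 NM)
B→C: 133.3 NM  (cumulative 295.2 NM)
C→D: 112.3 NM  (cumulative 407.5 NM)
D→E: 190.6 NM  (cumulative 598.1 NM)
E→F: 130.5 NM  (cumulative 728.6 NM)
F→G: 55.5 NM  (cumulative 784.1 NM)
Total route length ≈ 784 NM.

784 NM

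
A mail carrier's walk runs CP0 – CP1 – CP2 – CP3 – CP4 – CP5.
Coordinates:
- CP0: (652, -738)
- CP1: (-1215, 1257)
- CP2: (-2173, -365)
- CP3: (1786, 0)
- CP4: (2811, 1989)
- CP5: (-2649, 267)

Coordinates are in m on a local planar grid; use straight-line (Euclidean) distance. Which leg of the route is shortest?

Leg distances:
CP0→CP1: 2732.3 m
CP1→CP2: 1883.8 m
CP2→CP3: 3975.8 m
CP3→CP4: 2237.6 m
CP4→CP5: 5725.1 m
The shortest leg is CP1–CP2 at 1883.8 m.

CP1–CP2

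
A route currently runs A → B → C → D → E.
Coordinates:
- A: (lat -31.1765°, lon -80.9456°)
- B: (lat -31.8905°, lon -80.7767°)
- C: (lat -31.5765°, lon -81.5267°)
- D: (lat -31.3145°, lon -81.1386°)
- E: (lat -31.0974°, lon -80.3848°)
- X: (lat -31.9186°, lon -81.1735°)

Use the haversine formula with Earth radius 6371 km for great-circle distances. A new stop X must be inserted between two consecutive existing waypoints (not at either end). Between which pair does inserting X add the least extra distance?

Added distance for inserting X between each consecutive pair:
A–B: 41.9 km
B–C: 9.2 km
C–D: 70.9 km
D–E: 109.6 km
Smallest added distance is 9.2 km, inserting between B and C.

between B and C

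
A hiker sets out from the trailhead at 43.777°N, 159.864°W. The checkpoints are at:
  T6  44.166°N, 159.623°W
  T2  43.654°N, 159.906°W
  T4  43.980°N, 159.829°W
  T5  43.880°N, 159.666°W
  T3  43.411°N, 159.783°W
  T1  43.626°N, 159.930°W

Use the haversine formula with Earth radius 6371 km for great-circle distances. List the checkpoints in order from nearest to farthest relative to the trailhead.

Computing each great-circle distance from 43.777°N, 159.864°W:
T2 43.654°N, 159.906°W: 14.1 km
T1 43.626°N, 159.930°W: 17.6 km
T5 43.880°N, 159.666°W: 19.6 km
T4 43.980°N, 159.829°W: 22.7 km
T3 43.411°N, 159.783°W: 41.2 km
T6 44.166°N, 159.623°W: 47.4 km

T2, T1, T5, T4, T3, T6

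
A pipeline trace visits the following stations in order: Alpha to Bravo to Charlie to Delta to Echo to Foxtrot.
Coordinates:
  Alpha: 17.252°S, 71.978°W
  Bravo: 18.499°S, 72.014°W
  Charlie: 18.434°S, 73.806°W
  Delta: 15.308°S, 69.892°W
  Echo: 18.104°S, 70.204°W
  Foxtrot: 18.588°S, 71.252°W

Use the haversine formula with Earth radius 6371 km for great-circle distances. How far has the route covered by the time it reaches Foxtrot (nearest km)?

Leg distances:
Alpha→Bravo: 138.7 km  (cumulative 138.7 km)
Bravo→Charlie: 189.1 km  (cumulative 327.9 km)
Charlie→Delta: 542.4 km  (cumulative 870.3 km)
Delta→Echo: 312.7 km  (cumulative 1182.9 km)
Echo→Foxtrot: 123.0 km  (cumulative 1306.0 km)
Cumulative distance at Foxtrot ≈ 1306 km.

1306 km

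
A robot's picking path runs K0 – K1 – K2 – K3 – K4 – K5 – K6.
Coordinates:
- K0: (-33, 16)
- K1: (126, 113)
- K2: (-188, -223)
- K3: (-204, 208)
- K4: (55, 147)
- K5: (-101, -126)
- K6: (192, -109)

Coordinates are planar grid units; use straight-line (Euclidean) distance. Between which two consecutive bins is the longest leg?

K1–K2

Leg distances:
K0→K1: 186.3
K1→K2: 459.9
K2→K3: 431.3
K3→K4: 266.1
K4→K5: 314.4
K5→K6: 293.5
The longest leg is K1–K2 at 459.9.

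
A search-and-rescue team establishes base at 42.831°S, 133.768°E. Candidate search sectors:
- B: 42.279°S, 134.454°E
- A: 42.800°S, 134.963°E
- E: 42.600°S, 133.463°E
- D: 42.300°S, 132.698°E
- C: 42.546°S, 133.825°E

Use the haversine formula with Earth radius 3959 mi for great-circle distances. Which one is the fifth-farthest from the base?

C

Distance to each, sorted:
D: 65.7 mi
A: 60.6 mi
B: 51.7 mi
E: 22.2 mi
C: 19.9 mi
The fifth-farthest is C at 19.9 mi.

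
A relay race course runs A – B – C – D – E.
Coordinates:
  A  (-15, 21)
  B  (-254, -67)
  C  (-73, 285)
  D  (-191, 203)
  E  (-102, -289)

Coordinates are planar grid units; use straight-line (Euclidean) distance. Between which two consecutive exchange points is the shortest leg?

Leg distances:
A→B: 254.7
B→C: 395.8
C→D: 143.7
D→E: 500.0
The shortest leg is C–D at 143.7.

C–D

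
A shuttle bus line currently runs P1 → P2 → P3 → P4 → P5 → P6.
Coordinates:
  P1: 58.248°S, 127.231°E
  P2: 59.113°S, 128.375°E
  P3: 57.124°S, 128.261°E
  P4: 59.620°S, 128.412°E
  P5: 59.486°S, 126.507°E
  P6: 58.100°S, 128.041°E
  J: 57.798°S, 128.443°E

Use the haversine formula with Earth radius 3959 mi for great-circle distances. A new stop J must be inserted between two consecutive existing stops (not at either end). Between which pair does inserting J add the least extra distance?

between P3 and P4

Added distance for inserting J between each consecutive pair:
P1–P2: 72.5 mi
P2–P3: 0.5 mi
P3–P4: 0.4 mi
P4–P5: 194.4 mi
P5–P6: 51.0 mi
Smallest added distance is 0.4 mi, inserting between P3 and P4.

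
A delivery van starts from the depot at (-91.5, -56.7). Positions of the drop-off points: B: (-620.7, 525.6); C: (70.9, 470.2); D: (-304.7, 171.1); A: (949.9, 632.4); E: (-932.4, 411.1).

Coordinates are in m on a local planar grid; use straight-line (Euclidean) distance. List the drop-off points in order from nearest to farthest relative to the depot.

D, C, B, E, A

Distance from the depot at (-91.5, -56.7) to each:
D (-304.7, 171.1): 312.0 m
C (70.9, 470.2): 551.4 m
B (-620.7, 525.6): 786.8 m
E (-932.4, 411.1): 962.3 m
A (949.9, 632.4): 1248.7 m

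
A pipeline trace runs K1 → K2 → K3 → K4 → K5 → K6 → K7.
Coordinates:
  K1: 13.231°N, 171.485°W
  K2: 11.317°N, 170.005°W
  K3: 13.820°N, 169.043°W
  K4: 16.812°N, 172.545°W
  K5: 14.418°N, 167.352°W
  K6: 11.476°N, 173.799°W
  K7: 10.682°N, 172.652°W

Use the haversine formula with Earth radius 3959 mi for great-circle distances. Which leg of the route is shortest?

Leg distances:
K1→K2: 165.8 mi
K2→K3: 184.7 mi
K3→K4: 311.8 mi
K4→K5: 383.1 mi
K5→K6: 479.3 mi
K6→K7: 95.2 mi
The shortest leg is K6–K7 at 95.2 mi.

K6–K7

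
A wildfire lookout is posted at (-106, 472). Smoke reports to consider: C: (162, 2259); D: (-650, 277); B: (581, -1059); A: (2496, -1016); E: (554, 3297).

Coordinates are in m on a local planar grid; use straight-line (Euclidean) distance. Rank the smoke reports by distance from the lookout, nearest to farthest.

D, B, C, E, A

Computing each straight-line distance from (-106, 472):
D (-650, 277): 577.9 m
B (581, -1059): 1678.1 m
C (162, 2259): 1807.0 m
E (554, 3297): 2901.1 m
A (2496, -1016): 2997.4 m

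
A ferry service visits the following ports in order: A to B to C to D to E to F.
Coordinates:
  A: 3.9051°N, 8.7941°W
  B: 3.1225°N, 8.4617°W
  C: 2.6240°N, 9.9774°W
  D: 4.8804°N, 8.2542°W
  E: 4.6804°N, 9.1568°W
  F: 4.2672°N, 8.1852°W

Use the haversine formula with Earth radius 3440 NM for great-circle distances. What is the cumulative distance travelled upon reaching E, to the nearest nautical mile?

Leg distances:
A→B: 51.0 NM  (cumulative 51.0 NM)
B→C: 95.7 NM  (cumulative 146.7 NM)
C→D: 170.3 NM  (cumulative 317.0 NM)
D→E: 55.3 NM  (cumulative 372.4 NM)
Cumulative distance at E ≈ 372 NM.

372 NM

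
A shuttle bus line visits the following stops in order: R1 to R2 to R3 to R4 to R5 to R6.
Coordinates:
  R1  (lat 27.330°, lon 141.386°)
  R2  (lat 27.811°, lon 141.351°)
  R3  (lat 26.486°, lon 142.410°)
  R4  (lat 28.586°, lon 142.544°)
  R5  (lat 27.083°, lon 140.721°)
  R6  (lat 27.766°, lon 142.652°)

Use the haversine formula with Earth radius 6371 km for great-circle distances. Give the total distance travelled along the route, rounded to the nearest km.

918 km

Leg distances:
R1→R2: 53.6 km  (cumulative 53.6 km)
R2→R3: 180.8 km  (cumulative 234.4 km)
R3→R4: 233.9 km  (cumulative 468.3 km)
R4→R5: 245.1 km  (cumulative 713.3 km)
R5→R6: 205.2 km  (cumulative 918.5 km)
Total route length ≈ 918 km.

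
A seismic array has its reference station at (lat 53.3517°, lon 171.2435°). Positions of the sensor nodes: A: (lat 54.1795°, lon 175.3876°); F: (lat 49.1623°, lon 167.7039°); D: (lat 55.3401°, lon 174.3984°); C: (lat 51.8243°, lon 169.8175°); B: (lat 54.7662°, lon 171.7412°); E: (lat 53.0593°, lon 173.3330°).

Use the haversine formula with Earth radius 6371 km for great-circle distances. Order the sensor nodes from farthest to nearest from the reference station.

F, D, A, C, B, E

Computing each great-circle distance from (lat 53.3517°, lon 171.2435°):
F (lat 49.1623°, lon 167.7039°): 526.8 km
D (lat 55.3401°, lon 174.3984°): 301.1 km
A (lat 54.1795°, lon 175.3876°): 287.5 km
C (lat 51.8243°, lon 169.8175°): 195.2 km
B (lat 54.7662°, lon 171.7412°): 160.6 km
E (lat 53.0593°, lon 173.3330°): 142.9 km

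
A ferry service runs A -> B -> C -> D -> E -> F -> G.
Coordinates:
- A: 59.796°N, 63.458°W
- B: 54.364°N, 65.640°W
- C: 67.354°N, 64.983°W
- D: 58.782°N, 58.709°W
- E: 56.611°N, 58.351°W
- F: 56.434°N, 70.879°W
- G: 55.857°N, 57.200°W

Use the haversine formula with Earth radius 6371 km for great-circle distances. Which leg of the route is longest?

B–C

Leg distances:
A→B: 618.1 km
B→C: 1444.8 km
C→D: 1003.0 km
D→E: 242.3 km
E→F: 767.6 km
F→G: 848.4 km
The longest leg is B–C at 1444.8 km.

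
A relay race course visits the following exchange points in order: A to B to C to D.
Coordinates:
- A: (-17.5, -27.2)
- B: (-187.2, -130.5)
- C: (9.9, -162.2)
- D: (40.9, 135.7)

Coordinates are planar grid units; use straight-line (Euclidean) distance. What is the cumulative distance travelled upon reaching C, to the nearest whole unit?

Leg distances:
A→B: 198.7  (cumulative 198.7)
B→C: 199.6  (cumulative 398.3)
Cumulative distance at C ≈ 398.

398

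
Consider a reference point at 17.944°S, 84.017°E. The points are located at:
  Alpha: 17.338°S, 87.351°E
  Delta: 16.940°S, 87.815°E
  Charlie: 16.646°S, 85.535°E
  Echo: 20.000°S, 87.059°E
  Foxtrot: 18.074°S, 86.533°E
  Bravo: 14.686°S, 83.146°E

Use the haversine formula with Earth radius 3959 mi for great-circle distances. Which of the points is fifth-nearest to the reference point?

Distance to each, sorted:
Charlie: 134.4 mi
Foxtrot: 165.6 mi
Alpha: 223.5 mi
Bravo: 232.4 mi
Echo: 244.3 mi
Delta: 259.8 mi
The fifth-nearest is Echo at 244.3 mi.

Echo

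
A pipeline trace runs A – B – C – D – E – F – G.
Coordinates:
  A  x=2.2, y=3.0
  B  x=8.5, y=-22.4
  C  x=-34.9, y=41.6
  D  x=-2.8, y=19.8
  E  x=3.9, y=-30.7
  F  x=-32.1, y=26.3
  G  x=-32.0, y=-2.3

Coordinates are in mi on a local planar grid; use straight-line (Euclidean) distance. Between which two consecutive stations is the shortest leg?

Leg distances:
A→B: 26.2 mi
B→C: 77.3 mi
C→D: 38.8 mi
D→E: 50.9 mi
E→F: 67.4 mi
F→G: 28.6 mi
The shortest leg is A–B at 26.2 mi.

A–B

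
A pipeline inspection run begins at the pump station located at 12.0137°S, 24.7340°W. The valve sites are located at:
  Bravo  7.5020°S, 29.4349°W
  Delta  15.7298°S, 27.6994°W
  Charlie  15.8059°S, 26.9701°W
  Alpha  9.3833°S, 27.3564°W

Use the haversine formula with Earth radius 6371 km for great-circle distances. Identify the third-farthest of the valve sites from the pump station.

Charlie

Distance to each, sorted:
Bravo: 719.0 km
Delta: 522.7 km
Charlie: 485.8 km
Alpha: 409.4 km
The third-farthest is Charlie at 485.8 km.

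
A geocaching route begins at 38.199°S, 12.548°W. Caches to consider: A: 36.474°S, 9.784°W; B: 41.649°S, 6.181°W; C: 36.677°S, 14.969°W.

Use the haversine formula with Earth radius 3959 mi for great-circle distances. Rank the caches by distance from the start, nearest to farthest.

C, A, B

Distances from the start:
C 36.677°S, 14.969°W: 169.4 mi
A 36.474°S, 9.784°W: 193.0 mi
B 41.649°S, 6.181°W: 412.9 mi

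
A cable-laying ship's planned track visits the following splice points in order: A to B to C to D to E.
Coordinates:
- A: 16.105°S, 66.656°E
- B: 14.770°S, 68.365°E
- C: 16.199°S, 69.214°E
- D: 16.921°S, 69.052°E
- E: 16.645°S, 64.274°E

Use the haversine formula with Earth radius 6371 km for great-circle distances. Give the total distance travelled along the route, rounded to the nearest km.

Leg distances:
A→B: 235.8 km  (cumulative 235.8 km)
B→C: 183.1 km  (cumulative 418.9 km)
C→D: 82.1 km  (cumulative 501.0 km)
D→E: 509.6 km  (cumulative 1010.6 km)
Total route length ≈ 1011 km.

1011 km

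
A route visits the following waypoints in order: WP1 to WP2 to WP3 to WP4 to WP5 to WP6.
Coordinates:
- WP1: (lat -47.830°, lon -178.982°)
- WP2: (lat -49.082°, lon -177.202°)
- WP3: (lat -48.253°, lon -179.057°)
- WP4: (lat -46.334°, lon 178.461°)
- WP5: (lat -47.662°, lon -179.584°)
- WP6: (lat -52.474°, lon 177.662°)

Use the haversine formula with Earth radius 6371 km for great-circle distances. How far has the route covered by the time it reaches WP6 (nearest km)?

1419 km

Leg distances:
WP1→WP2: 191.3 km  (cumulative 191.3 km)
WP2→WP3: 164.5 km  (cumulative 355.8 km)
WP3→WP4: 283.8 km  (cumulative 639.6 km)
WP4→WP5: 209.2 km  (cumulative 848.9 km)
WP5→WP6: 569.9 km  (cumulative 1418.8 km)
Cumulative distance at WP6 ≈ 1419 km.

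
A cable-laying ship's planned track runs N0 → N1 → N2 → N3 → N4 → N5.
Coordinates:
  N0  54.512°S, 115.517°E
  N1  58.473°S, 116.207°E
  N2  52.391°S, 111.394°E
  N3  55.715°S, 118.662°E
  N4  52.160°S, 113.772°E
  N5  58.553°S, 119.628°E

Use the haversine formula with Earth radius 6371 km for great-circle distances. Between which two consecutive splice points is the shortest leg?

N0–N1

Leg distances:
N0→N1: 442.5 km
N1→N2: 740.9 km
N2→N3: 600.9 km
N3→N4: 508.4 km
N4→N5: 800.8 km
The shortest leg is N0–N1 at 442.5 km.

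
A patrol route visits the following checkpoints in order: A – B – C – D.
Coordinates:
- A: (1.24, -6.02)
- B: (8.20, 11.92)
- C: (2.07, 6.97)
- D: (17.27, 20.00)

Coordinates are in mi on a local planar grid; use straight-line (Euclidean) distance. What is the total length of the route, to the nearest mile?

Leg distances:
A→B: 19.2 mi  (cumulative 19.2 mi)
B→C: 7.9 mi  (cumulative 27.1 mi)
C→D: 20.0 mi  (cumulative 47.1 mi)
Total route length ≈ 47 mi.

47 mi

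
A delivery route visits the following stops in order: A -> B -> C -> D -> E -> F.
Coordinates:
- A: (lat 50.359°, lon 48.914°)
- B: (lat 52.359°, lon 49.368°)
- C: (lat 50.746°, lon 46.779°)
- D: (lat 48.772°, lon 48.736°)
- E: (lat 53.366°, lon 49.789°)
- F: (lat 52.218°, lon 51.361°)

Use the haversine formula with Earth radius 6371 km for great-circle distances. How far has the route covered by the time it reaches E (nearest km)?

Leg distances:
A→B: 224.6 km  (cumulative 224.6 km)
B→C: 253.4 km  (cumulative 478.0 km)
C→D: 260.6 km  (cumulative 738.6 km)
D→E: 516.1 km  (cumulative 1254.7 km)
Cumulative distance at E ≈ 1255 km.

1255 km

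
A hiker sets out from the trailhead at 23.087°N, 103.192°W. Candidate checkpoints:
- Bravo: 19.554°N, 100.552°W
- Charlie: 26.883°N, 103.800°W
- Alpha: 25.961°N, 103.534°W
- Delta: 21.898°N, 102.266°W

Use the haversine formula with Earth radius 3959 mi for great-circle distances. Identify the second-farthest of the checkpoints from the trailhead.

Distances from the trailhead (23.087°N, 103.192°W):
Bravo: 297.4 mi
Charlie: 265.0 mi
Alpha: 199.7 mi
Delta: 101.2 mi
The second-farthest is Charlie at 265.0 mi.

Charlie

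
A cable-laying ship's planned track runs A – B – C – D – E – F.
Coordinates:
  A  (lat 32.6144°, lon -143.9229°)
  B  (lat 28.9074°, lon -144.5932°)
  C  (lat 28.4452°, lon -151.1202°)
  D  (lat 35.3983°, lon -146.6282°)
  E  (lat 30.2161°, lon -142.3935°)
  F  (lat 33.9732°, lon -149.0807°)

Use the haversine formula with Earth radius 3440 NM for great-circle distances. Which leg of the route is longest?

Leg distances:
A→B: 225.2 NM
B→C: 344.9 NM
C→D: 475.9 NM
D→E: 377.4 NM
E→F: 408.0 NM
The longest leg is C–D at 475.9 NM.

C–D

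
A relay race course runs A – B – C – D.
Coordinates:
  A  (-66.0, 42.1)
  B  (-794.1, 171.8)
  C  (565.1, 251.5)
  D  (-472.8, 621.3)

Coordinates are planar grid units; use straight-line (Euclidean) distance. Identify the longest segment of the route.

B–C

Leg distances:
A→B: 739.6
B→C: 1361.5
C→D: 1101.8
The longest leg is B–C at 1361.5.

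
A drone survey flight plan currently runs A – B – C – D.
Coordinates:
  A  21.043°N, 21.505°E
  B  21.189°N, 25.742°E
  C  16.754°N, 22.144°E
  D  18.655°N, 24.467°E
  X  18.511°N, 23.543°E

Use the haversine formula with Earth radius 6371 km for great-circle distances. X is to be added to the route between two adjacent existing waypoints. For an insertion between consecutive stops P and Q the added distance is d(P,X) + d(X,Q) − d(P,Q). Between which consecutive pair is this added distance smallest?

between B and C

Added distance for inserting X between each consecutive pair:
A–B: 289.6 km
B–C: 0.0 km
C–D: 19.6 km
Smallest added distance is 0.0 km, inserting between B and C.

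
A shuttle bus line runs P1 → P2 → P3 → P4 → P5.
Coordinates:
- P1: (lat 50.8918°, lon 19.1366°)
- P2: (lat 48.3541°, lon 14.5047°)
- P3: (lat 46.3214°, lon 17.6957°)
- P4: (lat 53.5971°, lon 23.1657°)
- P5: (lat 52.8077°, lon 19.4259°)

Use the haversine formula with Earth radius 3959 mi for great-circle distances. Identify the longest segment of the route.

P3–P4

Leg distances:
P1→P2: 271.5 mi
P2→P3: 205.0 mi
P3→P4: 558.1 mi
P4→P5: 164.1 mi
The longest leg is P3–P4 at 558.1 mi.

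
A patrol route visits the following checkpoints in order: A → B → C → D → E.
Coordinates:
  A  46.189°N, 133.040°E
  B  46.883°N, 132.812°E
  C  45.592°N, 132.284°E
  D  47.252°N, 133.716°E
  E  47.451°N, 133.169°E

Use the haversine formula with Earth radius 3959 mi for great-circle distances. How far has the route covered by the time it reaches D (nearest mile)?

275 mi

Leg distances:
A→B: 49.2 mi  (cumulative 49.2 mi)
B→C: 92.7 mi  (cumulative 141.9 mi)
C→D: 133.4 mi  (cumulative 275.3 mi)
Cumulative distance at D ≈ 275 mi.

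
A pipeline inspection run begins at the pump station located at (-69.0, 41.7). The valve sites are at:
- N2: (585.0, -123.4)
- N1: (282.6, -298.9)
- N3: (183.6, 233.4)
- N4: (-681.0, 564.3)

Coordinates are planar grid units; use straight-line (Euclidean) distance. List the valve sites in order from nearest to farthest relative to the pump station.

N3, N1, N2, N4

Distances from the pump station:
N3 (183.6, 233.4): 317.1
N1 (282.6, -298.9): 489.5
N2 (585.0, -123.4): 674.5
N4 (-681.0, 564.3): 804.8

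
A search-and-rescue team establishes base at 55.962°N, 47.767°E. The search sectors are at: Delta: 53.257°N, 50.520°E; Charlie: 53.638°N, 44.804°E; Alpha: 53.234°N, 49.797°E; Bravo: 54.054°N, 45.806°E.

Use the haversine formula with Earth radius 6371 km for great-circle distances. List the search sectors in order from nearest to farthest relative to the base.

Bravo, Charlie, Alpha, Delta

Computing each great-circle distance from 55.962°N, 47.767°E:
Bravo 54.054°N, 45.806°E: 246.2 km
Charlie 53.638°N, 44.804°E: 320.6 km
Alpha 53.234°N, 49.797°E: 330.3 km
Delta 53.257°N, 50.520°E: 349.1 km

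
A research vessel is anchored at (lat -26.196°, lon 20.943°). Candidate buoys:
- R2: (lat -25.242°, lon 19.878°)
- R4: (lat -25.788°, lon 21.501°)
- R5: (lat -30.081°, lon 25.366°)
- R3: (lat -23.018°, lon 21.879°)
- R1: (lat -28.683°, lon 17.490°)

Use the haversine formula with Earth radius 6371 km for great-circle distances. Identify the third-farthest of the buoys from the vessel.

Distance to each, sorted:
R5: 612.0 km
R1: 438.8 km
R3: 365.8 km
R2: 150.5 km
R4: 71.9 km
The third-farthest is R3 at 365.8 km.

R3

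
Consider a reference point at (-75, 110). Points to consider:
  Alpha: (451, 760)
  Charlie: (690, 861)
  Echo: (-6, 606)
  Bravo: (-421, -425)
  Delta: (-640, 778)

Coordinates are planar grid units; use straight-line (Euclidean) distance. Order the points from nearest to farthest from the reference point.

Echo, Bravo, Alpha, Delta, Charlie

Distances from the reference point:
Echo (-6, 606): 500.8
Bravo (-421, -425): 637.1
Alpha (451, 760): 836.2
Delta (-640, 778): 874.9
Charlie (690, 861): 1072.0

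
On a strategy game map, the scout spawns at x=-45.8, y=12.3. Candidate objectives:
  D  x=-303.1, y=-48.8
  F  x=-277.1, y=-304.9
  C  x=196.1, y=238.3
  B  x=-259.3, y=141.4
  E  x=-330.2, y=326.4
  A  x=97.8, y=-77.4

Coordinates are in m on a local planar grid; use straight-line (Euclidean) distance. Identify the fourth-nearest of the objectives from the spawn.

C

Distances from the spawn (x=-45.8, y=12.3):
A: 169.3 m
B: 249.5 m
D: 264.5 m
C: 331.0 m
F: 392.6 m
E: 423.7 m
The fourth-nearest is C at 331.0 m.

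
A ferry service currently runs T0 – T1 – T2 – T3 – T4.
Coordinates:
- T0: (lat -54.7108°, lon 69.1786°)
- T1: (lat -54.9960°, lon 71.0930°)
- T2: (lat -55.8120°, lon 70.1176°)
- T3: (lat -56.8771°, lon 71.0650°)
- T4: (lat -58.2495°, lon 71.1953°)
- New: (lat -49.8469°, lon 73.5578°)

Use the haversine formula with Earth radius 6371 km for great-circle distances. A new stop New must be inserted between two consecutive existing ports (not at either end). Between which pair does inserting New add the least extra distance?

between T0 and T1

Added distance for inserting New between each consecutive pair:
T0–T1: 1087.0 km
T1–T2: 1188.9 km
T2–T3: 1369.0 km
T3–T4: 1592.9 km
Smallest added distance is 1087.0 km, inserting between T0 and T1.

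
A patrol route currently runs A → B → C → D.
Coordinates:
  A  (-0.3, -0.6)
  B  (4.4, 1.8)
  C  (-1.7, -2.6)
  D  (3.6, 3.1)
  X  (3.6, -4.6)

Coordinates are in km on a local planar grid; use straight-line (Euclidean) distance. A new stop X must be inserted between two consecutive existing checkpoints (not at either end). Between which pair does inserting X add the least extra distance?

between B and C

Added distance for inserting X between each consecutive pair:
A–B: 6.8 km
B–C: 4.6 km
C–D: 5.6 km
Smallest added distance is 4.6 km, inserting between B and C.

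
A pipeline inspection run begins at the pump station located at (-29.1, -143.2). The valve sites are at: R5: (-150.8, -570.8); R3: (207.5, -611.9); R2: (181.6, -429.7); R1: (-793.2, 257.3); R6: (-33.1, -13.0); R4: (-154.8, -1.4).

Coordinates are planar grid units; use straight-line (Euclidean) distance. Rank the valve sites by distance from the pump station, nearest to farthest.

Distance from the pump station at (-29.1, -143.2) to each:
R6 (-33.1, -13.0): 130.3
R4 (-154.8, -1.4): 189.5
R2 (181.6, -429.7): 355.6
R5 (-150.8, -570.8): 444.6
R3 (207.5, -611.9): 525.0
R1 (-793.2, 257.3): 862.7

R6, R4, R2, R5, R3, R1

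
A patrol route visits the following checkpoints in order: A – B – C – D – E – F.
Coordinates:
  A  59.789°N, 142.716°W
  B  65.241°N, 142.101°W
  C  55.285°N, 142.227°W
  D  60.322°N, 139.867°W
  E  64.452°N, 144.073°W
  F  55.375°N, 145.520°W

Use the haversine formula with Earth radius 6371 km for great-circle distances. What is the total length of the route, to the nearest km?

Leg distances:
A→B: 607.0 km  (cumulative 607.0 km)
B→C: 1107.1 km  (cumulative 1714.1 km)
C→D: 577.2 km  (cumulative 2291.3 km)
D→E: 507.6 km  (cumulative 2798.9 km)
E→F: 1012.5 km  (cumulative 3811.3 km)
Total route length ≈ 3811 km.

3811 km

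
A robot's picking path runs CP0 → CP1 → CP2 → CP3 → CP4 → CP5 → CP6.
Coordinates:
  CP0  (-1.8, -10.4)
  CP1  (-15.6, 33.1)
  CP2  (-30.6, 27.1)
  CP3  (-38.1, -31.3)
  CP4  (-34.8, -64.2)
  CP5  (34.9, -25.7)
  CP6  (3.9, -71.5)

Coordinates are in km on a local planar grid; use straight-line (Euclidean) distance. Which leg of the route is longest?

CP4–CP5

Leg distances:
CP0→CP1: 45.6 km
CP1→CP2: 16.2 km
CP2→CP3: 58.9 km
CP3→CP4: 33.1 km
CP4→CP5: 79.6 km
CP5→CP6: 55.3 km
The longest leg is CP4–CP5 at 79.6 km.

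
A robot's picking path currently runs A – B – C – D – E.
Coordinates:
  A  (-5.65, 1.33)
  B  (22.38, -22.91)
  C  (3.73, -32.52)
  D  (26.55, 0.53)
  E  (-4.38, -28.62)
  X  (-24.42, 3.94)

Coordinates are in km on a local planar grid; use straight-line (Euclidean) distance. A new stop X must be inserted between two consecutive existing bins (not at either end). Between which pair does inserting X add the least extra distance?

Added distance for inserting X between each consecutive pair:
A–B: 35.8 km
B–C: 79.0 km
C–D: 57.0 km
D–E: 46.8 km
Smallest added distance is 35.8 km, inserting between A and B.

between A and B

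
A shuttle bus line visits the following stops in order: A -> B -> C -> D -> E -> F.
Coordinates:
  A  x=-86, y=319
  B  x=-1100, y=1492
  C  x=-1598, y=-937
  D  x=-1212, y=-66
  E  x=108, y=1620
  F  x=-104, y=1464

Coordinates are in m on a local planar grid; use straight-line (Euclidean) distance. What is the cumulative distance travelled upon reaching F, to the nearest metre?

7387 m

Leg distances:
A→B: 1550.5 m  (cumulative 1550.5 m)
B→C: 2479.5 m  (cumulative 4030.0 m)
C→D: 952.7 m  (cumulative 4982.7 m)
D→E: 2141.3 m  (cumulative 7124.0 m)
E→F: 263.2 m  (cumulative 7387.2 m)
Cumulative distance at F ≈ 7387 m.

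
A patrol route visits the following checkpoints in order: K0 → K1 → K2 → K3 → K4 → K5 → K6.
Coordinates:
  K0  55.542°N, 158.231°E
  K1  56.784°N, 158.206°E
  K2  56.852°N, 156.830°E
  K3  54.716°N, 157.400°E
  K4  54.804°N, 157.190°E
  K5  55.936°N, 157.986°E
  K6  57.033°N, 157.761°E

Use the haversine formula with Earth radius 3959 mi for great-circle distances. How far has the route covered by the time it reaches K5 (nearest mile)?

382 mi

Leg distances:
K0→K1: 85.8 mi  (cumulative 85.8 mi)
K1→K2: 52.2 mi  (cumulative 138.1 mi)
K2→K3: 149.2 mi  (cumulative 287.3 mi)
K3→K4: 10.3 mi  (cumulative 297.7 mi)
K4→K5: 84.2 mi  (cumulative 381.9 mi)
Cumulative distance at K5 ≈ 382 mi.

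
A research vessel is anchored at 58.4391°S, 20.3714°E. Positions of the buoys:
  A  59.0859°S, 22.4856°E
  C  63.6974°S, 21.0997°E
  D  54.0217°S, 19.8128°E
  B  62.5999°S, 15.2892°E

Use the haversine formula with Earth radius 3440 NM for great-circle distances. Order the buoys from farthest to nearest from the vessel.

Distances from the vessel:
C 63.6974°S, 21.0997°E: 316.4 NM
B 62.5999°S, 15.2892°E: 291.3 NM
D 54.0217°S, 19.8128°E: 265.9 NM
A 59.0859°S, 22.4856°E: 76.4 NM

C, B, D, A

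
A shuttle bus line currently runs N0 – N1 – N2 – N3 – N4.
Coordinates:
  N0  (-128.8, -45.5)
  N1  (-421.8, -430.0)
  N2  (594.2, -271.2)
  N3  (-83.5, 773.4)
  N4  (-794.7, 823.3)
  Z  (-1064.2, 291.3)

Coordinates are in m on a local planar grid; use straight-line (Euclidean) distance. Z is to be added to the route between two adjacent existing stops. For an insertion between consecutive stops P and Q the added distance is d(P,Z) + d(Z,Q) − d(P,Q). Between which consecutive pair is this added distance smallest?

Added distance for inserting Z between each consecutive pair:
N0–N1: 1476.7 m
N1–N2: 1688.8 m
N2–N3: 1598.8 m
N3–N4: 976.2 m
Smallest added distance is 976.2 m, inserting between N3 and N4.

between N3 and N4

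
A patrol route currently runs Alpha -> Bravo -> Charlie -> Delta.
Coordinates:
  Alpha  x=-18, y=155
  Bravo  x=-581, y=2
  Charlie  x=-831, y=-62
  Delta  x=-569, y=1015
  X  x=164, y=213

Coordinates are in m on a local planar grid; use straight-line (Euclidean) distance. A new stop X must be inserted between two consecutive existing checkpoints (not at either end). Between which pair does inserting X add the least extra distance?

between Alpha and Bravo

Added distance for inserting X between each consecutive pair:
Alpha–Bravo: 381.9 m
Bravo–Charlie: 1548.5 m
Charlie–Delta: 1010.4 m
Smallest added distance is 381.9 m, inserting between Alpha and Bravo.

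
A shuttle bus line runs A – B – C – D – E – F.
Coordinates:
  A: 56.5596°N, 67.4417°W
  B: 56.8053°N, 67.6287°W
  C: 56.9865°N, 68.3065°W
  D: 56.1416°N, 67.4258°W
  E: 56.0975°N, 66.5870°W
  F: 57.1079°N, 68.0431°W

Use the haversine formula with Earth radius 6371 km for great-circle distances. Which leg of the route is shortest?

Leg distances:
A→B: 29.6 km
B→C: 45.8 km
C→D: 108.3 km
D→E: 52.2 km
E→F: 143.4 km
The shortest leg is A–B at 29.6 km.

A–B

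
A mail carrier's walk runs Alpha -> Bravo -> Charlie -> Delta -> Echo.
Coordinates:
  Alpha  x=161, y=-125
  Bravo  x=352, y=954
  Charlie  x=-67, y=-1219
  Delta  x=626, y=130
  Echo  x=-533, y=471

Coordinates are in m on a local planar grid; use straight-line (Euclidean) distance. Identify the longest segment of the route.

Bravo–Charlie

Leg distances:
Alpha→Bravo: 1095.8 m
Bravo→Charlie: 2213.0 m
Charlie→Delta: 1516.6 m
Delta→Echo: 1208.1 m
The longest leg is Bravo–Charlie at 2213.0 m.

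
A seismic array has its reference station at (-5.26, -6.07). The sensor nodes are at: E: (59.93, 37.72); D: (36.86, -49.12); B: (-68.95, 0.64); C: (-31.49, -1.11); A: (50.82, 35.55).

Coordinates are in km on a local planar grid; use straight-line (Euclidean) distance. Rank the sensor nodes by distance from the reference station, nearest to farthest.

C, D, B, A, E

Distances from the reference station:
C (-31.49, -1.11): 26.7 km
D (36.86, -49.12): 60.2 km
B (-68.95, 0.64): 64.0 km
A (50.82, 35.55): 69.8 km
E (59.93, 37.72): 78.5 km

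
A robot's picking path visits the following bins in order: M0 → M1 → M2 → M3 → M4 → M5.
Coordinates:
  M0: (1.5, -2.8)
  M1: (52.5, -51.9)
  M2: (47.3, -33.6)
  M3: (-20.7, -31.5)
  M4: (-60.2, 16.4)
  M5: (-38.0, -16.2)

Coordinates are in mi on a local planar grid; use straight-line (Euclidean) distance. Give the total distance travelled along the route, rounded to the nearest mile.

259 mi

Leg distances:
M0→M1: 70.8 mi  (cumulative 70.8 mi)
M1→M2: 19.0 mi  (cumulative 89.8 mi)
M2→M3: 68.0 mi  (cumulative 157.9 mi)
M3→M4: 62.1 mi  (cumulative 219.9 mi)
M4→M5: 39.4 mi  (cumulative 259.4 mi)
Total route length ≈ 259 mi.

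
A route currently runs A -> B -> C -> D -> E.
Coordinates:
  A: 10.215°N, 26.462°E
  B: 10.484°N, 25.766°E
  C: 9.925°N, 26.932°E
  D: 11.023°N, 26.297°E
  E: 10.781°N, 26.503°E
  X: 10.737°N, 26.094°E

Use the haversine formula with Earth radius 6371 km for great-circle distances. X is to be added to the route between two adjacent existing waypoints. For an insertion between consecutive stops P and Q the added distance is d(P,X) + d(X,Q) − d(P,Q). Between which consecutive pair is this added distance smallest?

between C and D

Added distance for inserting X between each consecutive pair:
A–B: 34.4 km
B–C: 32.3 km
C–D: 27.0 km
D–E: 48.6 km
Smallest added distance is 27.0 km, inserting between C and D.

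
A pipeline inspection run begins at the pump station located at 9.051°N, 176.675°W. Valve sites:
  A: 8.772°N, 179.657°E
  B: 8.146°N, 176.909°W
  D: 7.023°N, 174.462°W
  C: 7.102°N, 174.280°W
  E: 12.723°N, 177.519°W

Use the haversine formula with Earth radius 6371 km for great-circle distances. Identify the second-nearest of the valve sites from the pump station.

Distance to each, sorted:
B: 103.9 km
D: 332.0 km
C: 341.3 km
A: 404.1 km
E: 418.6 km
The second-nearest is D at 332.0 km.

D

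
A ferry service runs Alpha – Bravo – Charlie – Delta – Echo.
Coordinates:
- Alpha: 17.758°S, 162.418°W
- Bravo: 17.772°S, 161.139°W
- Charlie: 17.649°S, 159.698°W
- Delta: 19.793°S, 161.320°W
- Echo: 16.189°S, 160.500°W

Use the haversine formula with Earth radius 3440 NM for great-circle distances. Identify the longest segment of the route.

Delta–Echo

Leg distances:
Alpha→Bravo: 73.1 NM
Bravo→Charlie: 82.7 NM
Charlie→Delta: 158.4 NM
Delta→Echo: 221.4 NM
The longest leg is Delta–Echo at 221.4 NM.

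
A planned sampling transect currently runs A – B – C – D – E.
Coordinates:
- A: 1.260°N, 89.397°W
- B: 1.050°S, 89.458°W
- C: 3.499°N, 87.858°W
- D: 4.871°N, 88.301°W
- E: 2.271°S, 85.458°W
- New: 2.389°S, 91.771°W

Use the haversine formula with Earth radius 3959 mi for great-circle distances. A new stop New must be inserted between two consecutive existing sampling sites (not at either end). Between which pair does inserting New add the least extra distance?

Added distance for inserting New between each consecutive pair:
A–B: 325.7 mi
B–C: 339.8 mi
C–D: 944.7 mi
D–E: 460.7 mi
Smallest added distance is 325.7 mi, inserting between A and B.

between A and B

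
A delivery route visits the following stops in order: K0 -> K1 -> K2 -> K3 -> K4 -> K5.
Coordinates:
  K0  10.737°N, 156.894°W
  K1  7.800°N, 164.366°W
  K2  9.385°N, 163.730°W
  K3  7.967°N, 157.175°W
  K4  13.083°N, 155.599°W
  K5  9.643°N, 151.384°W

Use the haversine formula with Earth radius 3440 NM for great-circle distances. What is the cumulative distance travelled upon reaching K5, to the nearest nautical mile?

Leg distances:
K0→K1: 476.5 NM  (cumulative 476.5 NM)
K1→K2: 102.4 NM  (cumulative 578.9 NM)
K2→K3: 398.2 NM  (cumulative 977.1 NM)
K3→K4: 320.9 NM  (cumulative 1298.1 NM)
K4→K5: 322.8 NM  (cumulative 1620.9 NM)
Cumulative distance at K5 ≈ 1621 NM.

1621 NM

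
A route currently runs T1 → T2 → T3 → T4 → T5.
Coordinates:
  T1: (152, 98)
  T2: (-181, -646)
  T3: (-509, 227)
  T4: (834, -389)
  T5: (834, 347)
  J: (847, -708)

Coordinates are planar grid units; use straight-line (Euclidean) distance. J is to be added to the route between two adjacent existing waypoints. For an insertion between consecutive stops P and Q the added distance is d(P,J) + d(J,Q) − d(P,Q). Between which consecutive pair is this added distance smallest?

between T3 and T4

Added distance for inserting J between each consecutive pair:
T1–T2: 1279.0
T2–T3: 1744.4
T3–T4: 488.8
T4–T5: 638.3
Smallest added distance is 488.8, inserting between T3 and T4.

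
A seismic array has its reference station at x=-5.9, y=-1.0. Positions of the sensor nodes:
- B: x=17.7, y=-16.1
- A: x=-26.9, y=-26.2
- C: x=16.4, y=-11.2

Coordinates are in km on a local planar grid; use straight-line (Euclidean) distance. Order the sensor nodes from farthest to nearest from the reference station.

A, B, C

Distance from the reference station at x=-5.9, y=-1.0 to each:
A x=-26.9, y=-26.2: 32.8 km
B x=17.7, y=-16.1: 28.0 km
C x=16.4, y=-11.2: 24.5 km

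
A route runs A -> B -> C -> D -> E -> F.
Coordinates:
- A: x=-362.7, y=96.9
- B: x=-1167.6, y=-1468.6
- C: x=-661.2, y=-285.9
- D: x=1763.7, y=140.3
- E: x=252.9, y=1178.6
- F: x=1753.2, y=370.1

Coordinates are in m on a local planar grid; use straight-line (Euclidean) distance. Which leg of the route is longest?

C–D

Leg distances:
A→B: 1760.3 m
B→C: 1286.6 m
C→D: 2462.1 m
D→E: 1833.2 m
E→F: 1704.3 m
The longest leg is C–D at 2462.1 m.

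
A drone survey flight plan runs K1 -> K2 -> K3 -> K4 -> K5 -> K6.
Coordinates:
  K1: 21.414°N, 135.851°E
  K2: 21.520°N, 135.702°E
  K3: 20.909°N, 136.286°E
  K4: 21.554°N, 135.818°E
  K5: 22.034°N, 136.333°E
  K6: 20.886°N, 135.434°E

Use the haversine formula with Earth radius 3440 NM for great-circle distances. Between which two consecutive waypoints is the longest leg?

K5–K6

Leg distances:
K1→K2: 10.5 NM
K2→K3: 49.1 NM
K3→K4: 46.8 NM
K4→K5: 40.7 NM
K5→K6: 85.3 NM
The longest leg is K5–K6 at 85.3 NM.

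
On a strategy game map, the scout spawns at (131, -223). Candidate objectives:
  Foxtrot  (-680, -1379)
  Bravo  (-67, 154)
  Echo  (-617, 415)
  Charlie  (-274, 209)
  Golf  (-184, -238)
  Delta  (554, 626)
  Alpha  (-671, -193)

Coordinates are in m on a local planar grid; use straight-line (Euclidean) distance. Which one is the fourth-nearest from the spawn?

Alpha

Distances from the spawn ((131, -223)):
Golf: 315.4 m
Bravo: 425.8 m
Charlie: 592.2 m
Alpha: 802.6 m
Delta: 948.5 m
Echo: 983.1 m
Foxtrot: 1412.1 m
The fourth-nearest is Alpha at 802.6 m.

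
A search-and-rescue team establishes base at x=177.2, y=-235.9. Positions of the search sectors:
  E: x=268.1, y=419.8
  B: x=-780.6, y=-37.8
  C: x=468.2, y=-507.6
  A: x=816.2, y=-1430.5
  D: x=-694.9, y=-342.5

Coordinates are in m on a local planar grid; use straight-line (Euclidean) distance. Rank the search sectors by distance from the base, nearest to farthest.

C, E, D, B, A

Distances from the base:
C x=468.2, y=-507.6: 398.1 m
E x=268.1, y=419.8: 662.0 m
D x=-694.9, y=-342.5: 878.6 m
B x=-780.6, y=-37.8: 978.1 m
A x=816.2, y=-1430.5: 1354.8 m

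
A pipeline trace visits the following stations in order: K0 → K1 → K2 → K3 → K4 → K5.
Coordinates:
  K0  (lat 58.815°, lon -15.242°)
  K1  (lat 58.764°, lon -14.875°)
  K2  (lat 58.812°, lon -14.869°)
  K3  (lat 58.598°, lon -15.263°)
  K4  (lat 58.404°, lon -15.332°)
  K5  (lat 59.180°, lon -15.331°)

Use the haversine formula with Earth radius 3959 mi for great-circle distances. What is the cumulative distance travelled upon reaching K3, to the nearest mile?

37 mi

Leg distances:
K0→K1: 13.6 mi  (cumulative 13.6 mi)
K1→K2: 3.3 mi  (cumulative 16.9 mi)
K2→K3: 20.5 mi  (cumulative 37.4 mi)
Cumulative distance at K3 ≈ 37 mi.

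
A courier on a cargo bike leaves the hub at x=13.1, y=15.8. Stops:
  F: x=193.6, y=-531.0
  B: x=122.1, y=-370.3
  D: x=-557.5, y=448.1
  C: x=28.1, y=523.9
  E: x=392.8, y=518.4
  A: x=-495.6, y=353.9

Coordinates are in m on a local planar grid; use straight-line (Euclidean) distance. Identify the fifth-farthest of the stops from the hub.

C

Distance to each, sorted:
D: 715.9 m
E: 629.9 m
A: 610.8 m
F: 575.8 m
C: 508.3 m
B: 401.2 m
The fifth-farthest is C at 508.3 m.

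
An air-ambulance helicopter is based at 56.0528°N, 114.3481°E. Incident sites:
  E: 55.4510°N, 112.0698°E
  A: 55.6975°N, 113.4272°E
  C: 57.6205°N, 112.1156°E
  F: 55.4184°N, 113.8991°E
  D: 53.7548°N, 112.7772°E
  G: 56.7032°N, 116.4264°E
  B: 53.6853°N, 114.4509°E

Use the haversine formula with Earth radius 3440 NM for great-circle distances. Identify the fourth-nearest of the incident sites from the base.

Distance to each, sorted:
A: 37.6 NM
F: 41.0 NM
G: 79.4 NM
E: 85.0 NM
C: 119.3 NM
B: 142.2 NM
D: 148.2 NM
The fourth-nearest is E at 85.0 NM.

E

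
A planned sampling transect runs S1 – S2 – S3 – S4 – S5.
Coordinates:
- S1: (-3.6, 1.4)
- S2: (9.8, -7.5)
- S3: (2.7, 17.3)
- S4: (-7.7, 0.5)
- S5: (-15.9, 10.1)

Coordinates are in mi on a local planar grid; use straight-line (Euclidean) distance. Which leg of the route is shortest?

S4–S5

Leg distances:
S1→S2: 16.1 mi
S2→S3: 25.8 mi
S3→S4: 19.8 mi
S4→S5: 12.6 mi
The shortest leg is S4–S5 at 12.6 mi.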